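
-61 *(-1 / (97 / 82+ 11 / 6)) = 7503 / 371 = 20.22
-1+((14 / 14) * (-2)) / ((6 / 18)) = -7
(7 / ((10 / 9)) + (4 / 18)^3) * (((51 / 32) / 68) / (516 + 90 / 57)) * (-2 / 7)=-0.00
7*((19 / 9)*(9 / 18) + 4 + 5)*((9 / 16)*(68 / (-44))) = -21539 / 352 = -61.19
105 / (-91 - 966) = -15 / 151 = -0.10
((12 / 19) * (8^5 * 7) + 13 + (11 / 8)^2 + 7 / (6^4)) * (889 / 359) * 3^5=38059395248469 / 436544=87183411.63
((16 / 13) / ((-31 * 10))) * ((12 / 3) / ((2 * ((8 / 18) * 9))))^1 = -4 / 2015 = -0.00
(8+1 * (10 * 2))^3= 21952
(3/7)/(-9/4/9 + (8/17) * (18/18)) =68/35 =1.94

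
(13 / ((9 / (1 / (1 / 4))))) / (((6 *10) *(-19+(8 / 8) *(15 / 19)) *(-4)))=247 / 186840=0.00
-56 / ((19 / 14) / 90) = -70560 / 19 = -3713.68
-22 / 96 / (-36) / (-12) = -11 / 20736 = -0.00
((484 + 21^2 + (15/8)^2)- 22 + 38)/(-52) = -60449/3328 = -18.16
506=506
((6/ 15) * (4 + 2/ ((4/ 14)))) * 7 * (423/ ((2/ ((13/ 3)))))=141141/ 5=28228.20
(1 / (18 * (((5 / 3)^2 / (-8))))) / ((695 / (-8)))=32 / 17375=0.00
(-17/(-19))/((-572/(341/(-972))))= 527/960336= 0.00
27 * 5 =135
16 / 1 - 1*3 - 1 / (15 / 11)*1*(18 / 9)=173 / 15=11.53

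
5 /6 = 0.83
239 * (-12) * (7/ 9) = -6692/ 3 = -2230.67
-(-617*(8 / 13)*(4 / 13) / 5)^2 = -545.96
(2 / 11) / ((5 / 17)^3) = 9826 / 1375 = 7.15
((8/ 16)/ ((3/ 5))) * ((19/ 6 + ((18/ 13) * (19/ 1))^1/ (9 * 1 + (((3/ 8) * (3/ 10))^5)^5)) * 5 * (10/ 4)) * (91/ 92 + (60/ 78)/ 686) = 9112220516355852251193934824456284244335771736621136280375/ 145061052180194503396299342305632992264743593748337504288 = 62.82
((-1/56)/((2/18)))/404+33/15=248819/113120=2.20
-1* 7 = -7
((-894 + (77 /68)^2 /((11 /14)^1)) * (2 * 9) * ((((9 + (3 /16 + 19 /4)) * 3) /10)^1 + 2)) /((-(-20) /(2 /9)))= -408092059 /369920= -1103.19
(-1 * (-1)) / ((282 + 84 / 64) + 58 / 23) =0.00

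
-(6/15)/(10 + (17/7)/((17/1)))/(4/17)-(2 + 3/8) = -7221/2840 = -2.54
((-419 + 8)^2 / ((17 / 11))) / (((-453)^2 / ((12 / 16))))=619377 / 1550468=0.40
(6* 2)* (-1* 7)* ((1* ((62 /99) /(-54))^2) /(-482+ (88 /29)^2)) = 11314814 /473492063187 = 0.00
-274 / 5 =-54.80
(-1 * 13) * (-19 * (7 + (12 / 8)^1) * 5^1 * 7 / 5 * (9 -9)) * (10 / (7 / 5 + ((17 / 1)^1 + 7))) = 0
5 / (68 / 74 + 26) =0.19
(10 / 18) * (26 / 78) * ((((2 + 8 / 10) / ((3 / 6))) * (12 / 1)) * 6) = 224 / 3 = 74.67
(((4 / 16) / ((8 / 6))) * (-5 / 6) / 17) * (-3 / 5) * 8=3 / 68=0.04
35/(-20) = -7/4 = -1.75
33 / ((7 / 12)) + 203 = 1817 / 7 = 259.57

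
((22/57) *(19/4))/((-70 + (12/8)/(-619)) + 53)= -0.11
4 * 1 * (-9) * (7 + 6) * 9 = -4212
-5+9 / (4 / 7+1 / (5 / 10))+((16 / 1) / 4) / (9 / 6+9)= -47 / 42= -1.12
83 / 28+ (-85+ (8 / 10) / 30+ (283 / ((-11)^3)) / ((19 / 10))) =-4361189291 / 53106900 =-82.12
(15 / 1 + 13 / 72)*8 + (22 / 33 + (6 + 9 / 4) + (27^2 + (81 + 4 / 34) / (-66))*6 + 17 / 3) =30311863 / 6732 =4502.65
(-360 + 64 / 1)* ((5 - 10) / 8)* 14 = 2590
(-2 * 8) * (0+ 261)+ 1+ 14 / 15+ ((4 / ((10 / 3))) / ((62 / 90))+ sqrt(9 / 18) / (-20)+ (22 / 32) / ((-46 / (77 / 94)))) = -134226416959 / 32170560-sqrt(2) / 40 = -4172.37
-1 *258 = -258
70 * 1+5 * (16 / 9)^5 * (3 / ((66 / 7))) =63817810 / 649539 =98.25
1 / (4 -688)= -1 / 684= -0.00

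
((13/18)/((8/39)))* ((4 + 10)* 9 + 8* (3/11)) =39715/88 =451.31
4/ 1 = 4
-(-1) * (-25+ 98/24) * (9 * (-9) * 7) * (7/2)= 332073/8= 41509.12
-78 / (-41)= 78 / 41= 1.90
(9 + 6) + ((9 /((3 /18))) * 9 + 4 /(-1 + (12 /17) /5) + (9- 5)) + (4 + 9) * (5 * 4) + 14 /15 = 833597 /1095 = 761.28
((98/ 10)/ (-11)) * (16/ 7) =-2.04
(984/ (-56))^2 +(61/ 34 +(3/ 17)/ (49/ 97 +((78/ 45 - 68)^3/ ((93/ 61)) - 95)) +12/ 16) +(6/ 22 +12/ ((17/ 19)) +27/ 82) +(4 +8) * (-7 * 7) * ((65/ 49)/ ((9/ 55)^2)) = -3397414685096603249430575/ 117948109177812216996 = -28804.32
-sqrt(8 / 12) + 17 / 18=17 / 18 - sqrt(6) / 3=0.13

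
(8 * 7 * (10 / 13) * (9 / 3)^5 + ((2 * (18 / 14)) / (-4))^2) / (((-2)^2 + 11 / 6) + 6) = 80018199 / 90454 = 884.63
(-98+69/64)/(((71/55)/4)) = -341165/1136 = -300.32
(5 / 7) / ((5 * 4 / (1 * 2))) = 1 / 14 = 0.07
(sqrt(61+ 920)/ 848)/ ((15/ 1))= sqrt(109)/ 4240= 0.00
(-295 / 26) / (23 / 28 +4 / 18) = -37170 / 3419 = -10.87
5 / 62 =0.08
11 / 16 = 0.69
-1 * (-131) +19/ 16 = 2115/ 16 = 132.19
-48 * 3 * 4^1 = -576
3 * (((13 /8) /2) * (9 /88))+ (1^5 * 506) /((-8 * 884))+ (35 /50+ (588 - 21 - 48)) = 808846583 /1555840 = 519.88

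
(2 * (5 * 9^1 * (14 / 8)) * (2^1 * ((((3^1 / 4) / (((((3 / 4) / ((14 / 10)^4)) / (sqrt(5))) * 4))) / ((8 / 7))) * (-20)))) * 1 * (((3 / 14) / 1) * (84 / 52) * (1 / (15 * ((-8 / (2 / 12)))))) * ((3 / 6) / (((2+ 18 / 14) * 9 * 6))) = 823543 * sqrt(5) / 114816000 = 0.02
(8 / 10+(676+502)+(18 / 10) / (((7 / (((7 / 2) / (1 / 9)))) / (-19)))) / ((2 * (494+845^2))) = 10249 / 14290380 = 0.00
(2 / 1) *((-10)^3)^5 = -2000000000000000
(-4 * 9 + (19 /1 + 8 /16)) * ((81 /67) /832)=-2673 /111488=-0.02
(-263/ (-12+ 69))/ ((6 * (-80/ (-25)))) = -1315/ 5472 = -0.24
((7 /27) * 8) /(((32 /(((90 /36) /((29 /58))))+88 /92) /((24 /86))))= 12880 /163701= 0.08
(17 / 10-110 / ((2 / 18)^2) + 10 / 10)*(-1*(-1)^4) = 89073 / 10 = 8907.30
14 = 14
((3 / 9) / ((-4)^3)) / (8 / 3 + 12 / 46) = -23 / 12928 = -0.00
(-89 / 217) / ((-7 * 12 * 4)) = 89 / 72912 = 0.00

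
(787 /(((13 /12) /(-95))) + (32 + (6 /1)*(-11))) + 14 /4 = -1795153 /26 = -69044.35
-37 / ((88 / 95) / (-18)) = 31635 / 44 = 718.98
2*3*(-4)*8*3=-576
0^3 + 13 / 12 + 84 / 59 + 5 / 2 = 3545 / 708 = 5.01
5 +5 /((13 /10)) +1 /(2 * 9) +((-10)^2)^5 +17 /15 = 11700000011741 /1170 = 10000000010.04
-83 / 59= -1.41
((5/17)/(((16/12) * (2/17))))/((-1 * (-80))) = 3/128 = 0.02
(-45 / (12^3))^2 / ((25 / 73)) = 73 / 36864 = 0.00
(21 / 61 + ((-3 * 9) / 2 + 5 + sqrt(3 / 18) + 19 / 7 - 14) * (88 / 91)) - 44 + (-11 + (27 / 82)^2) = -19250900871 / 261274468 + 44 * sqrt(6) / 273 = -73.29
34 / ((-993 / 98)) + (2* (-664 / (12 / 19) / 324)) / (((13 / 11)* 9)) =-3.97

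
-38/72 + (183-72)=3977/36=110.47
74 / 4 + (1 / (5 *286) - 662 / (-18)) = 355717 / 6435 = 55.28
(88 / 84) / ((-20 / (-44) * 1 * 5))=242 / 525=0.46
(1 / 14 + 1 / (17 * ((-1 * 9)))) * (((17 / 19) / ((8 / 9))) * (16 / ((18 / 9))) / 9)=139 / 2394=0.06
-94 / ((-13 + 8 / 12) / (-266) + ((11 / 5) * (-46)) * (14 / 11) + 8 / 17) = 135660 / 185137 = 0.73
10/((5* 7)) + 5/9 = 0.84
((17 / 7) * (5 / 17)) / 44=5 / 308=0.02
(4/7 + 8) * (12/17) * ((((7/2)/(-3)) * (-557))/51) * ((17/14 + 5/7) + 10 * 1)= 1860380/2023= 919.61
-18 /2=-9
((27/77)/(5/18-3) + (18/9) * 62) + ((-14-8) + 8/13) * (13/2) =-57081/3773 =-15.13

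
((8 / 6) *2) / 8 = 1 / 3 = 0.33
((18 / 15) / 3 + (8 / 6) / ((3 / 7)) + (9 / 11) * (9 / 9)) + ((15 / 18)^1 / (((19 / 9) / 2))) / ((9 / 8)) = 5.03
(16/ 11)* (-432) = -6912/ 11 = -628.36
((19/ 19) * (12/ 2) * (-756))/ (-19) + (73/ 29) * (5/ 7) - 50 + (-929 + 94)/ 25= 3030346/ 19285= 157.13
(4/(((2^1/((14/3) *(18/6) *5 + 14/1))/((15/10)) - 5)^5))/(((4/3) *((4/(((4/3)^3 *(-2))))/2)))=220541454/95388992557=0.00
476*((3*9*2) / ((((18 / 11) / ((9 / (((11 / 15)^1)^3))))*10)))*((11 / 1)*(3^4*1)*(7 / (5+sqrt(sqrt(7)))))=2459390850 / (11*(7^(1 / 4)+5))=33740044.24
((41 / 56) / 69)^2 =1681 / 14930496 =0.00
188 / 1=188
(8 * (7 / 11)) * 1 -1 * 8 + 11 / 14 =-327 / 154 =-2.12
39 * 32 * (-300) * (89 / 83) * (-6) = 199929600 / 83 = 2408790.36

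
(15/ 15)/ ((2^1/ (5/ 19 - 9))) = -83/ 19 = -4.37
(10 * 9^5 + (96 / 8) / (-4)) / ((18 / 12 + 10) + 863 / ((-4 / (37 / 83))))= -65347228 / 9371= -6973.35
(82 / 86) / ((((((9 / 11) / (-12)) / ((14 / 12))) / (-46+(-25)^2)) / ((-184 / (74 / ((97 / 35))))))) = 1553543464 / 23865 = 65097.15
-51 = -51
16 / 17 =0.94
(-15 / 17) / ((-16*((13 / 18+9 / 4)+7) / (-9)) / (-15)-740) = 18225 / 15309112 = 0.00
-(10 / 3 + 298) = -904 / 3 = -301.33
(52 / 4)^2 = 169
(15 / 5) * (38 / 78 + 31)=1228 / 13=94.46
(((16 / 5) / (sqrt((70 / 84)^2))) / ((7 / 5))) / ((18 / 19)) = 304 / 105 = 2.90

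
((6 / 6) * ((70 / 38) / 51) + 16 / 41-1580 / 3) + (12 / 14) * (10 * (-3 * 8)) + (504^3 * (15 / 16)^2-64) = 31292248021091 / 278103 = 112520354.05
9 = 9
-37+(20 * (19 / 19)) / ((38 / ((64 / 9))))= -33.26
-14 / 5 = -2.80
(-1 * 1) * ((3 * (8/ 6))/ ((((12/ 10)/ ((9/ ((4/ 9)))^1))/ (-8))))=540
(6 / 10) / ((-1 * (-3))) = 1 / 5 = 0.20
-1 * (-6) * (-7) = -42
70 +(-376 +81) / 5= 11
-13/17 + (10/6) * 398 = 33791/51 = 662.57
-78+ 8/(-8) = -79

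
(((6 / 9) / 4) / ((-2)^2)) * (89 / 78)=89 / 1872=0.05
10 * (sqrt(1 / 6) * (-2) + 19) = 190 - 10 * sqrt(6) / 3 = 181.84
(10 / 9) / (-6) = -5 / 27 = -0.19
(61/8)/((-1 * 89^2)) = -61/63368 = -0.00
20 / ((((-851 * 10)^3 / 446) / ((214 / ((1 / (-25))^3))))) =29826250 / 616295051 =0.05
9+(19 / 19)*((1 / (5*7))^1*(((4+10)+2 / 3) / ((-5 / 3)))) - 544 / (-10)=11051 / 175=63.15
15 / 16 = 0.94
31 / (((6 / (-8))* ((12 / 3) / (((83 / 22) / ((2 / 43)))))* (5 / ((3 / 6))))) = -110639 / 1320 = -83.82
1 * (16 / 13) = 16 / 13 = 1.23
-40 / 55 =-8 / 11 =-0.73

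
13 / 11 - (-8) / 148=1.24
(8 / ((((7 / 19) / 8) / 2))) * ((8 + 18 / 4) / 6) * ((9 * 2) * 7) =91200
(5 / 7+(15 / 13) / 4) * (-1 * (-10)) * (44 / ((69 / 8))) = 321200 / 6279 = 51.15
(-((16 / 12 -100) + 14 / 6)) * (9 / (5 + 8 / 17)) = 4913 / 31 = 158.48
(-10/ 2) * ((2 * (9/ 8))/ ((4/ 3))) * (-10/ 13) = 675/ 104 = 6.49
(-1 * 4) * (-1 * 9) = 36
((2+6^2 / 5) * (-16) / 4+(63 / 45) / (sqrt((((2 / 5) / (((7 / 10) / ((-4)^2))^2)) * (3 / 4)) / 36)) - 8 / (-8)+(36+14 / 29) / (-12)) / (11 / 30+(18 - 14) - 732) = 33791 / 633041 - 147 * sqrt(30) / 873160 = 0.05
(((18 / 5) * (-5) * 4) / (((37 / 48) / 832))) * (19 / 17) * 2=-109264896 / 629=-173712.08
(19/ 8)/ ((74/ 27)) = 513/ 592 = 0.87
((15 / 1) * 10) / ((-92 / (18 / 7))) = -675 / 161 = -4.19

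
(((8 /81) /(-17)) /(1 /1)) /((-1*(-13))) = -8 /17901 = -0.00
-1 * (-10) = 10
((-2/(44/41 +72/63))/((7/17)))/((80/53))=-697/480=-1.45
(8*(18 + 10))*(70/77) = 2240/11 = 203.64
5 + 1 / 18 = 91 / 18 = 5.06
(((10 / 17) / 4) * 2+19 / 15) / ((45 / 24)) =3184 / 3825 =0.83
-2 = -2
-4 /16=-1 /4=-0.25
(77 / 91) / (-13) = -11 / 169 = -0.07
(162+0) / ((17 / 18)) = 2916 / 17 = 171.53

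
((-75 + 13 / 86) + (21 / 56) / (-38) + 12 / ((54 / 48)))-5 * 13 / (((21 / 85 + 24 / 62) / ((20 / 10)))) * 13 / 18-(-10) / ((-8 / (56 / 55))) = -461730436477 / 2162487888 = -213.52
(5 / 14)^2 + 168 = 32953 / 196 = 168.13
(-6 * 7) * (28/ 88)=-147/ 11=-13.36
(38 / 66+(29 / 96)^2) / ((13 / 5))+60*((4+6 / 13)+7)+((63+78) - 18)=1068739759 / 1317888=810.95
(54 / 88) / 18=3 / 88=0.03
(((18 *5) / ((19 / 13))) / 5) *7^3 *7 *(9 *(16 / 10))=40452048 / 95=425811.03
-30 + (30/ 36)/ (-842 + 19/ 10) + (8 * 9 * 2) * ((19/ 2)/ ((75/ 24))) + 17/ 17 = 257548832/ 630075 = 408.76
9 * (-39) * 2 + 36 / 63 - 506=-8452 / 7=-1207.43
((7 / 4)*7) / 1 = 49 / 4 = 12.25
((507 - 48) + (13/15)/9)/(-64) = -30989/4320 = -7.17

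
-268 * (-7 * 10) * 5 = 93800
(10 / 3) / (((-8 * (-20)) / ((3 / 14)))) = 1 / 224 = 0.00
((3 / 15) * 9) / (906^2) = 0.00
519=519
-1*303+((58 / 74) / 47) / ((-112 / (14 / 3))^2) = -303504163 / 1001664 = -303.00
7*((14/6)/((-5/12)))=-39.20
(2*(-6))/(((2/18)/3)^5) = -172186884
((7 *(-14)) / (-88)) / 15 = 49 / 660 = 0.07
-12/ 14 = -6/ 7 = -0.86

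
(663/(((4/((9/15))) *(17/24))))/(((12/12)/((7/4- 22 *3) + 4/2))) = -87399/10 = -8739.90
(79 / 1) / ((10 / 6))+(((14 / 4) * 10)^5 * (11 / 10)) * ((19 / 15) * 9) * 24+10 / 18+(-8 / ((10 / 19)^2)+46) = 3556571302142 / 225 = 15806983565.08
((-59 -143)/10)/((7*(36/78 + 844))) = -1313/384230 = -0.00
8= 8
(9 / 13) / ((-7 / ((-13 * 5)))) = 45 / 7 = 6.43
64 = 64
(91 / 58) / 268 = 91 / 15544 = 0.01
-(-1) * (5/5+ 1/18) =19/18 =1.06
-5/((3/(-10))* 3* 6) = 25/27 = 0.93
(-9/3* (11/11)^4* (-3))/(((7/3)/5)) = 135/7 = 19.29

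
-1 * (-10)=10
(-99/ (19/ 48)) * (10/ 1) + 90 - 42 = -46608/ 19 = -2453.05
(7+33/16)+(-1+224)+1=3729/16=233.06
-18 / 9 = -2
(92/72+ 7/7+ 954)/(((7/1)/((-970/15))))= -238523/27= -8834.19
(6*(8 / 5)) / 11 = 48 / 55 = 0.87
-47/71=-0.66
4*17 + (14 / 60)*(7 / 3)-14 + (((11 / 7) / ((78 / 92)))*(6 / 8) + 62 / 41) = 9645022 / 167895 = 57.45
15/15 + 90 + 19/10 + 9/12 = 1873/20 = 93.65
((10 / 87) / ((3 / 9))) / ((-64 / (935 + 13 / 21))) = -3070 / 609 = -5.04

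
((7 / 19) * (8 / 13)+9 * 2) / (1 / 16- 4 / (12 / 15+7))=-216096 / 5339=-40.47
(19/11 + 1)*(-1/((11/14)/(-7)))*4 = 97.19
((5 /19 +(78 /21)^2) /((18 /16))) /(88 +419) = 34904 /1416051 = 0.02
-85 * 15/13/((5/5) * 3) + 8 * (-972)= -101513/13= -7808.69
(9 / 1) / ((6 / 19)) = 57 / 2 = 28.50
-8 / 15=-0.53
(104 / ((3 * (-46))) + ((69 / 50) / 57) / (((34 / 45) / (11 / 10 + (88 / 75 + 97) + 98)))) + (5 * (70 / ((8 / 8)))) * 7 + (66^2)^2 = 422944668468751 / 22287000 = 18977191.57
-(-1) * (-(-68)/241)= 68/241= 0.28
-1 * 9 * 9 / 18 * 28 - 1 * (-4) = -122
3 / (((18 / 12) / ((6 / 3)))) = 4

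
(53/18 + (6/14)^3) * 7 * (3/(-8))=-18665/2352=-7.94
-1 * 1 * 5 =-5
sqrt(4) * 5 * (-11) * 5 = -550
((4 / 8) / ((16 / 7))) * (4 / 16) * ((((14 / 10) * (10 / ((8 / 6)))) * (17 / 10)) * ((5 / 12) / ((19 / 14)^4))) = 2000033 / 16681088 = 0.12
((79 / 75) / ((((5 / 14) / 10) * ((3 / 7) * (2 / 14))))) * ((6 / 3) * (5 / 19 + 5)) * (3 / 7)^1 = 123872 / 57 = 2173.19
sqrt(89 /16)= sqrt(89) /4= 2.36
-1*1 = -1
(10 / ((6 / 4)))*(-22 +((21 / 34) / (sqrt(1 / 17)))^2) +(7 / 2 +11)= -9071 / 102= -88.93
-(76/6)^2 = -1444/9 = -160.44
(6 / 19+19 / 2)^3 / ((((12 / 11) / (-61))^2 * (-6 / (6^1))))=-23365309373197 / 7901568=-2957047.18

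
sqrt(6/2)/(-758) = -sqrt(3)/758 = -0.00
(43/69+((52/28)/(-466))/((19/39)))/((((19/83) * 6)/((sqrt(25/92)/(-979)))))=-1091479465 * sqrt(23)/21954928304232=-0.00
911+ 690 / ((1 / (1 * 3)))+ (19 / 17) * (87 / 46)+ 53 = 2374241 / 782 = 3036.11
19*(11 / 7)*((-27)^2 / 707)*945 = 20568735 / 707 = 29092.98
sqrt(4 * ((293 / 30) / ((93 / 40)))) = 4 * sqrt(9083) / 93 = 4.10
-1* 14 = -14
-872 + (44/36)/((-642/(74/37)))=-2519219/2889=-872.00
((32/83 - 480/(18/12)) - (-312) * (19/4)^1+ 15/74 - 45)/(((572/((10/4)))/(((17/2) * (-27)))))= -15753400965/14052896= -1121.01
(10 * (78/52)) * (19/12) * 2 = 95/2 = 47.50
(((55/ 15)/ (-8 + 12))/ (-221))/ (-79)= 11/ 209508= 0.00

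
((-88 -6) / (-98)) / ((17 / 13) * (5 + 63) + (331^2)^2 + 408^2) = 611 / 7646407397489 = 0.00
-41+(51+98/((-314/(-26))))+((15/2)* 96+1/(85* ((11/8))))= 738.12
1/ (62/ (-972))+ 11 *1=-145/ 31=-4.68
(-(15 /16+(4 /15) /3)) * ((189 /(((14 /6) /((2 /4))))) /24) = -2217 /1280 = -1.73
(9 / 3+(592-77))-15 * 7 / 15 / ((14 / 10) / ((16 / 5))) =502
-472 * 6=-2832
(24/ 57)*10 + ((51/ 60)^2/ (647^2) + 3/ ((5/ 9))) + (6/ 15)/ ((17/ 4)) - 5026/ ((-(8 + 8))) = 17514094136457/ 54084282800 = 323.83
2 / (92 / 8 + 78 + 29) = 4 / 237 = 0.02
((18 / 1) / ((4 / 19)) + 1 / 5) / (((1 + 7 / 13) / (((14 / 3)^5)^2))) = 402823263885952 / 1476225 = 272873893.81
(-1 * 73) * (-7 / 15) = 511 / 15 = 34.07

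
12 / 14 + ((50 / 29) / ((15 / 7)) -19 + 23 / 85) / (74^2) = 121021121 / 141732570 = 0.85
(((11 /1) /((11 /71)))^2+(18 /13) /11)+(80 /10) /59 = 5041.26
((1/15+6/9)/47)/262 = 11/184710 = 0.00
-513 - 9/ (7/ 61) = -4140/ 7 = -591.43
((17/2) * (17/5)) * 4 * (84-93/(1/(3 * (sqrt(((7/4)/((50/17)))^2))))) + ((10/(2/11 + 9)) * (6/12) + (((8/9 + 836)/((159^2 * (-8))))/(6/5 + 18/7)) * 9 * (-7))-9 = -799487650758419/84261573000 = -9488.16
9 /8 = 1.12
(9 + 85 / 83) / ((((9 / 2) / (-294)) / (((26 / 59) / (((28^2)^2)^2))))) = -0.00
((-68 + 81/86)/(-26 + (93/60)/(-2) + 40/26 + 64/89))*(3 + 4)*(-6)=-5604831960/48790681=-114.88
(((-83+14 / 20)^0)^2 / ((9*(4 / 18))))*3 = 3 / 2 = 1.50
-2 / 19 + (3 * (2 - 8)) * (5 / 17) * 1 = -1744 / 323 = -5.40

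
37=37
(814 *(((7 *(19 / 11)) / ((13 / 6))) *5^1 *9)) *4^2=42517440 / 13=3270572.31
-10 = -10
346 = 346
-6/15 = -2/5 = -0.40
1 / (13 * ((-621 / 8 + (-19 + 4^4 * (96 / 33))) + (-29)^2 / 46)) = 2024 / 17533919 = 0.00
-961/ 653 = -1.47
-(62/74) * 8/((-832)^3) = 31/2663677952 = 0.00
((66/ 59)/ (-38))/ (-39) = 11/ 14573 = 0.00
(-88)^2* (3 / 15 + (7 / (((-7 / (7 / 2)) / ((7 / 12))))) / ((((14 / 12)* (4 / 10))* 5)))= -5227.20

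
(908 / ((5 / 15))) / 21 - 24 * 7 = -268 / 7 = -38.29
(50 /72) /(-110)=-5 /792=-0.01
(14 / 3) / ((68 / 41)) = 287 / 102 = 2.81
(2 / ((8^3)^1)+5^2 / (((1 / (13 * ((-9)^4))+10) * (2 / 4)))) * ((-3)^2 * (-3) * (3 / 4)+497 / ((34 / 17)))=997546841203 / 873401344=1142.14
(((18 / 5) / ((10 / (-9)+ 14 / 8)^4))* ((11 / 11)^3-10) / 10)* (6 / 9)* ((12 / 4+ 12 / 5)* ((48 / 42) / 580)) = -4897760256 / 35504826875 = -0.14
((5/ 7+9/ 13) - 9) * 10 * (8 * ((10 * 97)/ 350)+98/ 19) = -2075.23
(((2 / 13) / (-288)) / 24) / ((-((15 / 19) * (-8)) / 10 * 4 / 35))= -665 / 2156544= -0.00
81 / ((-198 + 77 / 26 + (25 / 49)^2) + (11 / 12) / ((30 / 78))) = -151695180 / 360313171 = -0.42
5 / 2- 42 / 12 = -1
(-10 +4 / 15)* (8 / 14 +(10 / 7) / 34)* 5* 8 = -238.83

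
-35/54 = -0.65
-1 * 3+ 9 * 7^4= 21606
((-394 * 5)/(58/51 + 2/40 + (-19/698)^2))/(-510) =239947970/73796533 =3.25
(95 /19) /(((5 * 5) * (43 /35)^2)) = 245 /1849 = 0.13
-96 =-96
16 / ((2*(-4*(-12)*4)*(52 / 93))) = 31 / 416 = 0.07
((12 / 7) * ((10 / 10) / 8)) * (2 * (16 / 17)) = 48 / 119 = 0.40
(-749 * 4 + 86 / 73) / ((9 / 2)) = -145748 / 219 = -665.52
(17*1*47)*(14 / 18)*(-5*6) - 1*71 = -56143 / 3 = -18714.33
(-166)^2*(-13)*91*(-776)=25296628448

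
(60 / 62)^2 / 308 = 225 / 73997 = 0.00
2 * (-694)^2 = 963272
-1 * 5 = -5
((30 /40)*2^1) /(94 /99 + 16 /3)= 297 /1244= 0.24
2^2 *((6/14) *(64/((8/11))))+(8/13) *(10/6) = 41464/273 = 151.88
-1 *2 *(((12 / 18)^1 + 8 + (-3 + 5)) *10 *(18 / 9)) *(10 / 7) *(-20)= 256000 / 21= 12190.48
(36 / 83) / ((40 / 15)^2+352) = 0.00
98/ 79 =1.24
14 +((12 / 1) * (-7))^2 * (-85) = -599746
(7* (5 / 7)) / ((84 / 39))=65 / 28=2.32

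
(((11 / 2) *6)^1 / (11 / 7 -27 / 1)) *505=-116655 / 178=-655.37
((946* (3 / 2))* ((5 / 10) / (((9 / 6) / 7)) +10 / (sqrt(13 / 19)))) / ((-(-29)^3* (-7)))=-14190* sqrt(247) / 2219399 -473 / 24389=-0.12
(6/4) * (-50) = -75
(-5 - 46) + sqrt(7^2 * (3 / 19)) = -51 + 7 * sqrt(57) / 19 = -48.22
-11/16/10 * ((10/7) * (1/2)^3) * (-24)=33/112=0.29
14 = 14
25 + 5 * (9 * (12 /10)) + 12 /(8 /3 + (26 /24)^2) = 45415 /553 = 82.12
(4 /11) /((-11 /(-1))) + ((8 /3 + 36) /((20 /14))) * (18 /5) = 294856 /3025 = 97.47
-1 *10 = -10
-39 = -39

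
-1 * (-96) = 96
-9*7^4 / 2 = -21609 / 2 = -10804.50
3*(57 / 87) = 57 / 29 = 1.97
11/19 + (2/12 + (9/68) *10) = 2005/969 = 2.07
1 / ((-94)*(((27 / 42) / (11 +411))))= -2954 / 423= -6.98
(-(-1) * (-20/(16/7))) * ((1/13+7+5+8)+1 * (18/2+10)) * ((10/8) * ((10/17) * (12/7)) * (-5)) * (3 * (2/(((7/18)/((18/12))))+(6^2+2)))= 457200000/1547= 295539.75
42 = 42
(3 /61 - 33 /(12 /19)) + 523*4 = 497711 /244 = 2039.80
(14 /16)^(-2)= 64 /49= 1.31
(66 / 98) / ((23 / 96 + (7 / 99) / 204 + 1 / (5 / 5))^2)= 861439214592 / 1966532233561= 0.44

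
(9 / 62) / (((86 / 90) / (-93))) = -1215 / 86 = -14.13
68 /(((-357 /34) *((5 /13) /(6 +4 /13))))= -11152 /105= -106.21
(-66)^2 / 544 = 8.01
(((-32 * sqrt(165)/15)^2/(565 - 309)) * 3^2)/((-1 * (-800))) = 33/1000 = 0.03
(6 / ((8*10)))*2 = 3 / 20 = 0.15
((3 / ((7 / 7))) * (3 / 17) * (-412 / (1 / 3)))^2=123743376 / 289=428177.77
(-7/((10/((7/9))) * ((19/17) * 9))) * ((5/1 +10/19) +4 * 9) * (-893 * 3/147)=210137/5130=40.96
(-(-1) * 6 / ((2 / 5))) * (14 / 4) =105 / 2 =52.50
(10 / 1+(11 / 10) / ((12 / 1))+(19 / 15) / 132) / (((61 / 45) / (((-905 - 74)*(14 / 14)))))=-3560089 / 488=-7295.26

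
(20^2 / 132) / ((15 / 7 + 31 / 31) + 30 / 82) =28700 / 33231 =0.86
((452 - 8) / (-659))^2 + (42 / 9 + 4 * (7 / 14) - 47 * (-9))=560379617 / 1302843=430.12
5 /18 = 0.28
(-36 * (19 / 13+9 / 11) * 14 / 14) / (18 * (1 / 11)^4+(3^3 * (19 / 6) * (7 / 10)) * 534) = -17356240 / 6758915423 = -0.00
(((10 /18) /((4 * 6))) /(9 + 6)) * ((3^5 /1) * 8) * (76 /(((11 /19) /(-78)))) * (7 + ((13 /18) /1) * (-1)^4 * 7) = -4073524 /11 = -370320.36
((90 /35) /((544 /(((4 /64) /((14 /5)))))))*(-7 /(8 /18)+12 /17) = -46035 /29001728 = -0.00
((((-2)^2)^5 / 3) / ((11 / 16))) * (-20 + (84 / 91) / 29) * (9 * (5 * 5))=-9250406400 / 4147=-2230626.09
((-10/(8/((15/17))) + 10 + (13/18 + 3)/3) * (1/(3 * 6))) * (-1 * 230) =-2140495/16524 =-129.54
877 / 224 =3.92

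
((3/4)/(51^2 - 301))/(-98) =-3/901600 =-0.00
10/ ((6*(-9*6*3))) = -5/ 486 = -0.01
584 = 584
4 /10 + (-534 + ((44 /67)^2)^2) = -53744450348 /100755605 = -533.41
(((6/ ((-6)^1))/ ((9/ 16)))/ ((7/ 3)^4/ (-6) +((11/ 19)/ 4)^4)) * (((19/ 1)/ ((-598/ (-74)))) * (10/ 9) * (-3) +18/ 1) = 43794661883904/ 11974272622975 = 3.66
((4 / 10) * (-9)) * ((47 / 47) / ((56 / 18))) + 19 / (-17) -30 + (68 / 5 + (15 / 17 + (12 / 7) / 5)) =-4153 / 238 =-17.45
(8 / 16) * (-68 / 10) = -17 / 5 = -3.40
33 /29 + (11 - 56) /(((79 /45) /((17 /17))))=-24.49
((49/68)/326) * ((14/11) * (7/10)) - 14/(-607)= 18526767/740078680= 0.03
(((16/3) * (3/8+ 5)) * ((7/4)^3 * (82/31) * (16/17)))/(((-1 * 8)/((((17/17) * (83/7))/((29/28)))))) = -50190847/91698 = -547.35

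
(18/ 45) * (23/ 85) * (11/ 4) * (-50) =-14.88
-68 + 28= -40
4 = 4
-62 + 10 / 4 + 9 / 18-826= -885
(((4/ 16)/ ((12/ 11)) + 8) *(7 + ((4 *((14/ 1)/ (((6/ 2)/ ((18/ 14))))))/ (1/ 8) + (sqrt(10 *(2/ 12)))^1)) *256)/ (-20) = -62884/ 3 - 316 *sqrt(15)/ 9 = -21097.32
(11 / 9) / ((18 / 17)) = 187 / 162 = 1.15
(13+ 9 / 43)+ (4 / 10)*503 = 46098 / 215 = 214.41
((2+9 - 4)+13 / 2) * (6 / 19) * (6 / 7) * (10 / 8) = 1215 / 266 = 4.57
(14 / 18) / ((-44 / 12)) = -7 / 33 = -0.21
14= 14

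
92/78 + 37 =38.18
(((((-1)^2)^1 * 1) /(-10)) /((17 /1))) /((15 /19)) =-19 /2550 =-0.01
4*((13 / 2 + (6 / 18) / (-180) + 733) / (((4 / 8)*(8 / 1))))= 399329 / 540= 739.50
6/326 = 3/163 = 0.02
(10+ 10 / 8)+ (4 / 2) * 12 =141 / 4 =35.25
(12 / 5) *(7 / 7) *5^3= 300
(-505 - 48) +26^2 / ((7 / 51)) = 30605 / 7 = 4372.14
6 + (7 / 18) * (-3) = 29 / 6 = 4.83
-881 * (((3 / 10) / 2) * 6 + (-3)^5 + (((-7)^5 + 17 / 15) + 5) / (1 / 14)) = 6223055387 / 30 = 207435179.57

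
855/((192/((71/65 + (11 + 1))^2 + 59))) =13872033/13520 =1026.04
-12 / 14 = -6 / 7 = -0.86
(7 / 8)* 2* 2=7 / 2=3.50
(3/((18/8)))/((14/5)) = 10/21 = 0.48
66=66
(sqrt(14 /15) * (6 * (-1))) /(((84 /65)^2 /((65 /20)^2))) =-142805 * sqrt(210) /56448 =-36.66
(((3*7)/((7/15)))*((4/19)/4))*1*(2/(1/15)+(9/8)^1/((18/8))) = 2745/38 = 72.24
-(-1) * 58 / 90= 29 / 45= 0.64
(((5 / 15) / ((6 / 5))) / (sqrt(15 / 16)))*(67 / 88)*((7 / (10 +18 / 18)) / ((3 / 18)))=469*sqrt(15) / 2178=0.83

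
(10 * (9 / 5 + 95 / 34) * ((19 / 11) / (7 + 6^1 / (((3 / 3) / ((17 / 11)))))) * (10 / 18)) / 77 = 6745 / 191709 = 0.04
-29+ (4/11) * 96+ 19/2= 339/22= 15.41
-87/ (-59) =1.47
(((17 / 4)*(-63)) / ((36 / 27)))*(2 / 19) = -3213 / 152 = -21.14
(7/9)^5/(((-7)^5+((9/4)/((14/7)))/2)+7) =-268912/15871839759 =-0.00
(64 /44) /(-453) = -0.00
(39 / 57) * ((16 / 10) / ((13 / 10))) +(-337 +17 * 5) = -4772 / 19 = -251.16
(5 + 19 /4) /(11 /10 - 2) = -65 /6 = -10.83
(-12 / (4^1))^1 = -3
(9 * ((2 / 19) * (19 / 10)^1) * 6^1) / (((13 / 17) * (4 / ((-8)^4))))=940032 / 65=14462.03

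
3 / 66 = 1 / 22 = 0.05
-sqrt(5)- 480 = -482.24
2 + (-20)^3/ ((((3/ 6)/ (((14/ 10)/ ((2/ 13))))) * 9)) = -145582/ 9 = -16175.78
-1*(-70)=70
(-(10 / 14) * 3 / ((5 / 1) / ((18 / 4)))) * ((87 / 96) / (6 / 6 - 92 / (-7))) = -0.12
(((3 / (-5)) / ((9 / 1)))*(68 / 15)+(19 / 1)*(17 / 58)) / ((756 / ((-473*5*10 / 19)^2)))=384427947475 / 35615538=10793.83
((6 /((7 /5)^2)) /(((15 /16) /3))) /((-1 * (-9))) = 160 /147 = 1.09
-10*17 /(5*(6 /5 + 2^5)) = -85 /83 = -1.02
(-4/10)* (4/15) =-8/75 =-0.11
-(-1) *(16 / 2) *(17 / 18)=68 / 9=7.56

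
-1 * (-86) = 86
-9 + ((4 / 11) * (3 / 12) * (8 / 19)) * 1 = -1873 / 209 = -8.96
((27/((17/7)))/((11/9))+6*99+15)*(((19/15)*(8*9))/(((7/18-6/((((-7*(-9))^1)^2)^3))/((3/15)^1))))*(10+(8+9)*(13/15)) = 271685997134732371968/378904001719375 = 717031.22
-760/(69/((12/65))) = -608/299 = -2.03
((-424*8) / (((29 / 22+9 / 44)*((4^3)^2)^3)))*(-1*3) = 1749 / 17985175552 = 0.00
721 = 721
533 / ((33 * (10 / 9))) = 1599 / 110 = 14.54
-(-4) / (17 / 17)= 4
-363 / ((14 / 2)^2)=-363 / 49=-7.41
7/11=0.64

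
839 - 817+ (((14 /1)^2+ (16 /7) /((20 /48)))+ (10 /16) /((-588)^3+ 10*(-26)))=12721558877457 /56923364960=223.49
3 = 3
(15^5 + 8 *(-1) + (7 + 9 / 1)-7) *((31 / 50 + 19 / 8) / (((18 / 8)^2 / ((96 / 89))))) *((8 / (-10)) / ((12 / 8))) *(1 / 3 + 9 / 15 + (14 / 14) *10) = -38194207096832 / 13516875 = -2825668.44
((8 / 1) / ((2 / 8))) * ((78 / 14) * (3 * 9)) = 4813.71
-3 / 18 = -1 / 6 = -0.17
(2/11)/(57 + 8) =2/715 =0.00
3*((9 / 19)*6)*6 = 972 / 19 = 51.16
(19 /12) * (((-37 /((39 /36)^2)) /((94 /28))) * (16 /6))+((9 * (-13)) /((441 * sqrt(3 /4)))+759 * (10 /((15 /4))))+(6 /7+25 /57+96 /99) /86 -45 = 5814475889111 /2998117122 -26 * sqrt(3) /147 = 1939.07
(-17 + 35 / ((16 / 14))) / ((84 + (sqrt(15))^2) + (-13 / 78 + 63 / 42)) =327 / 2408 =0.14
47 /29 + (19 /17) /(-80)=63369 /39440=1.61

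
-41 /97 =-0.42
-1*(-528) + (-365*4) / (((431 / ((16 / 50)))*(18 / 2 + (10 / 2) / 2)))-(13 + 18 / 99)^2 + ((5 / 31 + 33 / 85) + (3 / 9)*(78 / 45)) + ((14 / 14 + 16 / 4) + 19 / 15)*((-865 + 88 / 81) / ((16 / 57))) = -38773354428293459 / 2048076158040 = -18931.60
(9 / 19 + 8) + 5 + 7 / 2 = 645 / 38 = 16.97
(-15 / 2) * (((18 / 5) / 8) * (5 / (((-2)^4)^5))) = -135 / 8388608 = -0.00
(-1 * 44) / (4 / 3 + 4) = -33 / 4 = -8.25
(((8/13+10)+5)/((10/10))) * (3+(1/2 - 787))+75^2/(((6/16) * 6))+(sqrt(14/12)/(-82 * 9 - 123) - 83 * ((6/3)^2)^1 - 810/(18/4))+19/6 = -399496/39 - sqrt(42)/5166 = -10243.49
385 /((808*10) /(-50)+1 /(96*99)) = -18295200 /7679227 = -2.38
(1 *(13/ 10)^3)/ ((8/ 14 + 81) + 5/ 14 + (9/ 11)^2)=1860859/ 69960500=0.03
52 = 52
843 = 843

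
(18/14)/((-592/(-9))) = 81/4144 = 0.02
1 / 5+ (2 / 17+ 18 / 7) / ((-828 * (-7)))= 172831 / 862155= 0.20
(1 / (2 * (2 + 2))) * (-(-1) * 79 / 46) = 79 / 368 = 0.21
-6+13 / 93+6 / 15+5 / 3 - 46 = -7718 / 155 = -49.79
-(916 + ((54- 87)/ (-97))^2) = -8619733/ 9409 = -916.12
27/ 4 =6.75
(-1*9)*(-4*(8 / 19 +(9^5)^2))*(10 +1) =26234565836292 / 19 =1380766622962.74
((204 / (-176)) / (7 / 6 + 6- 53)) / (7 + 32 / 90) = 1377 / 400510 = 0.00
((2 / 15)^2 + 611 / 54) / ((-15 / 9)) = -15299 / 2250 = -6.80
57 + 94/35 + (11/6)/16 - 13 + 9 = 187489/3360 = 55.80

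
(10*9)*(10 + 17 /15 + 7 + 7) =2262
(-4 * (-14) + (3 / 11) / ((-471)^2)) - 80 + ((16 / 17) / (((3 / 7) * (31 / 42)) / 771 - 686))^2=-15157615711483440022502399 / 631567403197309723171137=-24.00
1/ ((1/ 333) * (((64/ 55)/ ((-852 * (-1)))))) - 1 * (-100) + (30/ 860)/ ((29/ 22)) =4866661193/ 19952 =243918.46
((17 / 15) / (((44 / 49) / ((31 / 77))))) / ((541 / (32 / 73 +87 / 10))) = 24609319 / 2867191800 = 0.01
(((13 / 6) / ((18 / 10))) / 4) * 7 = 455 / 216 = 2.11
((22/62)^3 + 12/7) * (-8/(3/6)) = -28.14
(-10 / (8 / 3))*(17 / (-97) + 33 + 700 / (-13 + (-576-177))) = -8891415 / 74302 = -119.67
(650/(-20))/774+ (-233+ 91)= -219881/1548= -142.04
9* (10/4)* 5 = 225/2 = 112.50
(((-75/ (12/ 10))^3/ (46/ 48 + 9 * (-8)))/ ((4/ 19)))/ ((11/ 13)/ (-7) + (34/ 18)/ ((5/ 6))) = 30392578125/ 3995156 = 7607.36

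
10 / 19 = 0.53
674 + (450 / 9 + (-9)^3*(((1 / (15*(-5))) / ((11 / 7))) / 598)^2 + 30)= 20391027081031 / 27043802500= 754.00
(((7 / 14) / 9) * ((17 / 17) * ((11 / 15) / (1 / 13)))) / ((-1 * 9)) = -143 / 2430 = -0.06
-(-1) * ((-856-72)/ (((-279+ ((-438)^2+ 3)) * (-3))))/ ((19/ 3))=58/ 227487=0.00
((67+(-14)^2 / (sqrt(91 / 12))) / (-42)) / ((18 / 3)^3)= -sqrt(273) / 2106 - 67 / 9072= -0.02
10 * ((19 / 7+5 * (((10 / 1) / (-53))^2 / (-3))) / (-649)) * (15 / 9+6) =-36020990 / 114851583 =-0.31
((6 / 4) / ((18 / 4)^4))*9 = 8 / 243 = 0.03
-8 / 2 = -4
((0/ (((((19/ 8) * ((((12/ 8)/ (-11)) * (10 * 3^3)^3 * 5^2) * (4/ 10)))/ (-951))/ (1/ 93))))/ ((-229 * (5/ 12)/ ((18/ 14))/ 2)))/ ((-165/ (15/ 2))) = 0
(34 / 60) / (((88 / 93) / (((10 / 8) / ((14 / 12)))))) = 1581 / 2464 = 0.64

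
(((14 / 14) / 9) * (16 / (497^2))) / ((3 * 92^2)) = 1 / 3528029547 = 0.00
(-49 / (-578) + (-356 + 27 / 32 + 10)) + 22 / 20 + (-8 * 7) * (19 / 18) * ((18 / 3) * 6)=-114303961 / 46240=-2471.97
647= 647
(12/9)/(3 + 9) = 1/9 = 0.11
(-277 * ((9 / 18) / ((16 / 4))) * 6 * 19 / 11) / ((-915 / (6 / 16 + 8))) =352621 / 107360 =3.28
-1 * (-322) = 322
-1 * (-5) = 5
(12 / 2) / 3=2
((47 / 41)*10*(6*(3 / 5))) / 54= 94 / 123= 0.76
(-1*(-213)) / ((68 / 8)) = 426 / 17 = 25.06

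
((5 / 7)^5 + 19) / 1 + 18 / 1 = 624984 / 16807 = 37.19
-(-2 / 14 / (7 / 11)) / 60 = 11 / 2940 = 0.00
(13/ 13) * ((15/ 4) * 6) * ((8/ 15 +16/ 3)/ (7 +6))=132/ 13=10.15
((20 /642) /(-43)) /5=-2 /13803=-0.00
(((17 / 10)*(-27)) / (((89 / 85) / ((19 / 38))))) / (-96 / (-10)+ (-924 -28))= 39015 / 1677472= 0.02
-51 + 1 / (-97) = -4948 / 97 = -51.01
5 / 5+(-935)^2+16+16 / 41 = 35843938 / 41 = 874242.39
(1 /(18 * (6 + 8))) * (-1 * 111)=-37 /84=-0.44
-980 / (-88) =245 / 22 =11.14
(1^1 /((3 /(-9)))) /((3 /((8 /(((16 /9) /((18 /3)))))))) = -27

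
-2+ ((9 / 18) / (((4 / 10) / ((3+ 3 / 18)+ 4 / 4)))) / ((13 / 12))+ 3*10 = 853 / 26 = 32.81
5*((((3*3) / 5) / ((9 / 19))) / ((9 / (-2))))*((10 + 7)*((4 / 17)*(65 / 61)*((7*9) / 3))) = -69160 / 183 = -377.92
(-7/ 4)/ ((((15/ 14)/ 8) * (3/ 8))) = -1568/ 45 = -34.84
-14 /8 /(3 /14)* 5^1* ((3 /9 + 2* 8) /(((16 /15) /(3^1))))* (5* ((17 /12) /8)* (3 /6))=-5102125 /6144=-830.42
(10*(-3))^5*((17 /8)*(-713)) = 36817537500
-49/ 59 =-0.83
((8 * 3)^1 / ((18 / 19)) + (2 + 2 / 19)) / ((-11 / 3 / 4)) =-29.93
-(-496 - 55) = 551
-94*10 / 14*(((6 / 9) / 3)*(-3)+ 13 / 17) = -2350 / 357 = -6.58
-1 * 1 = -1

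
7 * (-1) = -7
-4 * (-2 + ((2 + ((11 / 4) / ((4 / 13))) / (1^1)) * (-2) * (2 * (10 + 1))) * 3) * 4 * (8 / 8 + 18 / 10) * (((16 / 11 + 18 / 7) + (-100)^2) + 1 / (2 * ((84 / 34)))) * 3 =106915028362 / 55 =1943909606.58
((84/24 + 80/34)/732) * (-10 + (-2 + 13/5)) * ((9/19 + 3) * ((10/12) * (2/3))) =-102883/709308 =-0.15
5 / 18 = 0.28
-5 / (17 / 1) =-0.29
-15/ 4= -3.75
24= 24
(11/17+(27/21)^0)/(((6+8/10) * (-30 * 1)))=-7/867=-0.01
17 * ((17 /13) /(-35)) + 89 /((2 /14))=283176 /455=622.36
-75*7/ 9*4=-700/ 3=-233.33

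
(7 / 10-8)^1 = -73 / 10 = -7.30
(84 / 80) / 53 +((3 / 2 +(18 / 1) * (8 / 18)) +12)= 21.52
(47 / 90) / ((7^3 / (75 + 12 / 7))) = 8413 / 72030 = 0.12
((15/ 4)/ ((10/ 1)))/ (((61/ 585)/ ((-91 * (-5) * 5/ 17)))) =481.27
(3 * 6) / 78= 3 / 13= 0.23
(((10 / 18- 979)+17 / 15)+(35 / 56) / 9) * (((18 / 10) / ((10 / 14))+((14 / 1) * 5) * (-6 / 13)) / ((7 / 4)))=54061009 / 3250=16634.16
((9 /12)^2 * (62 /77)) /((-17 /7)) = -279 /1496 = -0.19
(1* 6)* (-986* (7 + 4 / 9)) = -132124 / 3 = -44041.33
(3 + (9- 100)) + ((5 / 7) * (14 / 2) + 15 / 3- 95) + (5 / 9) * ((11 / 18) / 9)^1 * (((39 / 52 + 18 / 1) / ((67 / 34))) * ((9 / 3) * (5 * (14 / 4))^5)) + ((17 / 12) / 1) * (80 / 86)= 52785921427231 / 29870208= 1767176.23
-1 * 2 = -2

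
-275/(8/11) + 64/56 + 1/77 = -232213/616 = -376.97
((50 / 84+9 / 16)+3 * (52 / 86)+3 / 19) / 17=859109 / 4666704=0.18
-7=-7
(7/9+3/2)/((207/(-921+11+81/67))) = -2496449/249642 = -10.00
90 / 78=15 / 13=1.15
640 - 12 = 628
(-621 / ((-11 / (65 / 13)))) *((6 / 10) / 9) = 207 / 11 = 18.82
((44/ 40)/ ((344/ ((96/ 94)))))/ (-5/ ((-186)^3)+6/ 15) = 212350248/ 26009738477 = 0.01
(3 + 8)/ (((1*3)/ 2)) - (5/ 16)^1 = 7.02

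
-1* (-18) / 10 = 9 / 5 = 1.80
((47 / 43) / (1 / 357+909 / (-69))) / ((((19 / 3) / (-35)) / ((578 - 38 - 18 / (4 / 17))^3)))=32279173899568155 / 706855328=45665884.69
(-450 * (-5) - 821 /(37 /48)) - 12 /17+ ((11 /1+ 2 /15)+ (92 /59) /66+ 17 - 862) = 2145425852 /6123315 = 350.37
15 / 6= 5 / 2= 2.50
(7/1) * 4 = 28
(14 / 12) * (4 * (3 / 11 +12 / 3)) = 658 / 33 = 19.94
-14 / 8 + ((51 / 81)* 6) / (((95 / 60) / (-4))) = -2575 / 228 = -11.29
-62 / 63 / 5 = -62 / 315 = -0.20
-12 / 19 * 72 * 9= -7776 / 19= -409.26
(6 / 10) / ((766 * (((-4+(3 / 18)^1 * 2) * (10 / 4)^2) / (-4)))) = 72 / 526625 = 0.00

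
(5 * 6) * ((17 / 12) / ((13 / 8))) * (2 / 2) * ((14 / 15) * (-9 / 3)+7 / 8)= -50.35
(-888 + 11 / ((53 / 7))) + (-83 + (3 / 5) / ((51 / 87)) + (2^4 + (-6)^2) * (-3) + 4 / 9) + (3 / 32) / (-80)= -23334829319 / 20759040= -1124.08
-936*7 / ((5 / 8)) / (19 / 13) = -681408 / 95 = -7172.72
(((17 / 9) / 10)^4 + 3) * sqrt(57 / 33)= 196913521 * sqrt(209) / 721710000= 3.94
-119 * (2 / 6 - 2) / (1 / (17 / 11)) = 306.52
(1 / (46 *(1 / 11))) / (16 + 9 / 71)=781 / 52670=0.01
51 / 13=3.92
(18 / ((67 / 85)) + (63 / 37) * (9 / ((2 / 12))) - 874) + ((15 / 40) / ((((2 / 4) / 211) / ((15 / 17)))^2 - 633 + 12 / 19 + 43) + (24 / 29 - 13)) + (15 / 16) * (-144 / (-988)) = -1890748596379909990625 / 2451523128181550644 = -771.25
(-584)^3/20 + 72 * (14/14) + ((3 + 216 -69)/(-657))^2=-2388161196676/239805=-9958763.15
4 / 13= 0.31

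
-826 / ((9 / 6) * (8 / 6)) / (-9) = 413 / 9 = 45.89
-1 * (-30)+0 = 30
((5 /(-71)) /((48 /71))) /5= -1 /48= -0.02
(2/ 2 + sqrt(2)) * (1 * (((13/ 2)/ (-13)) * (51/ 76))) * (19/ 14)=-51 * sqrt(2)/ 112-51/ 112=-1.10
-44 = -44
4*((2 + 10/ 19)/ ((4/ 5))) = 12.63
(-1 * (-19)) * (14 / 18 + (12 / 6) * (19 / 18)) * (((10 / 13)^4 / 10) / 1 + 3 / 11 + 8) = 456.00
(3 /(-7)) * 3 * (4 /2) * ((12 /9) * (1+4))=-120 /7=-17.14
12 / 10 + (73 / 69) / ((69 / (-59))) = 7031 / 23805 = 0.30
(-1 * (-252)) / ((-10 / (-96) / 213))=515289.60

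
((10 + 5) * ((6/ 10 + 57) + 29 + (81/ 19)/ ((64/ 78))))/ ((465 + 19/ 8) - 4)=76107/ 25612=2.97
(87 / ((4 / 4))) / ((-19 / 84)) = -7308 / 19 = -384.63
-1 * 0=0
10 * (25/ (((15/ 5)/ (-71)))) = -17750/ 3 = -5916.67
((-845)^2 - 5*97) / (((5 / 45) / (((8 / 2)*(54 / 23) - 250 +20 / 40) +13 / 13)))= -35317019070 / 23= -1535522568.26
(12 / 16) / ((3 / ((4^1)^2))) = 4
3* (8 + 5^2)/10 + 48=579/10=57.90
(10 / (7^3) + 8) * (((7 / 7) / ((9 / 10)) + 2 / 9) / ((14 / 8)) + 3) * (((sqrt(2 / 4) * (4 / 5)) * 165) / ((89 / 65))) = 311119380 * sqrt(2) / 213689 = 2059.02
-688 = -688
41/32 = 1.28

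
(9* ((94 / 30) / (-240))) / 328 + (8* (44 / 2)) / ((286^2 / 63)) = 32975027 / 243900800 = 0.14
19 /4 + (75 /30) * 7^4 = 24029 /4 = 6007.25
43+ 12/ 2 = 49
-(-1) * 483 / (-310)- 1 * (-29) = 8507 / 310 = 27.44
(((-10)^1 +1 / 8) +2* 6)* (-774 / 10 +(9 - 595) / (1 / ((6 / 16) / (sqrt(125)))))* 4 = -6579 / 10 - 14943* sqrt(5) / 200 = -824.97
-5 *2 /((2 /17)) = -85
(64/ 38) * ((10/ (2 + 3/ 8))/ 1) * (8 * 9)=184320/ 361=510.58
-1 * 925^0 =-1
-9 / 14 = -0.64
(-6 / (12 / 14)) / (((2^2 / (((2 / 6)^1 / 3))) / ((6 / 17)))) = -7 / 102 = -0.07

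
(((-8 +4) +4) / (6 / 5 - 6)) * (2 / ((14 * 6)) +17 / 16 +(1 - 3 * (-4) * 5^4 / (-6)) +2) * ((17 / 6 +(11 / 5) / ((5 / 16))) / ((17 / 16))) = 0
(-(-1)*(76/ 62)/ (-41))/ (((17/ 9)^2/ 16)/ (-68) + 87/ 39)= -2560896/ 190796165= -0.01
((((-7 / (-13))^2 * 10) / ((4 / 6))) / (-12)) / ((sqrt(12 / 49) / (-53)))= 90895 * sqrt(3) / 4056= 38.82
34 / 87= 0.39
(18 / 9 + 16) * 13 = 234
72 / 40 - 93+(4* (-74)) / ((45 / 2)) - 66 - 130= -300.36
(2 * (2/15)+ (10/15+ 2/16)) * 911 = 115697/120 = 964.14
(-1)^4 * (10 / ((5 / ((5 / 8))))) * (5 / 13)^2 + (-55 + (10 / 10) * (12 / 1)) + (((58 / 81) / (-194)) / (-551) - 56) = -9971954441 / 100915308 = -98.82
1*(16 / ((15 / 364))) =5824 / 15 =388.27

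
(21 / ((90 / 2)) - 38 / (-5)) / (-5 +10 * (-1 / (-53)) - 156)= -0.05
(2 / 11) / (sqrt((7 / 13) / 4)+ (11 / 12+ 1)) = 0.08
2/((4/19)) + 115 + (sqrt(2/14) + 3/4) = sqrt(7)/7 + 501/4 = 125.63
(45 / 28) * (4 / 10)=9 / 14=0.64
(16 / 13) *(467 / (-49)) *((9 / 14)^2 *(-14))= 302616 / 4459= 67.87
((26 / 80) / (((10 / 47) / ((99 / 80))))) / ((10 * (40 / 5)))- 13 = -33219511 / 2560000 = -12.98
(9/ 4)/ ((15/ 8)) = 6/ 5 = 1.20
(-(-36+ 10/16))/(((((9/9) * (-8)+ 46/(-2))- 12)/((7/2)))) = -1981/688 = -2.88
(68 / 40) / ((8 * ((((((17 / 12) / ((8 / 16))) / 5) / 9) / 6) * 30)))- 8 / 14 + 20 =5629 / 280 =20.10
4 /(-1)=-4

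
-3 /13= -0.23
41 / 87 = 0.47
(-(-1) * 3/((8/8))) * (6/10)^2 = 27/25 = 1.08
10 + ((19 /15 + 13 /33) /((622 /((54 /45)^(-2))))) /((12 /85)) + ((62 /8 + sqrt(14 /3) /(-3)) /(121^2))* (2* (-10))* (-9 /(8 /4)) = 59370057995 /5901142896 - 10* sqrt(42) /14641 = 10.06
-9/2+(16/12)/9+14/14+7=197/54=3.65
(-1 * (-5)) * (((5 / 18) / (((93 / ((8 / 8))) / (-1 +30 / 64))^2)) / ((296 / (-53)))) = -382925 / 47187836928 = -0.00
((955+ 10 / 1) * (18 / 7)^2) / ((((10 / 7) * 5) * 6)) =5211 / 35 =148.89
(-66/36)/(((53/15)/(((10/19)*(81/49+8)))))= -130075/49343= -2.64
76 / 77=0.99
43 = 43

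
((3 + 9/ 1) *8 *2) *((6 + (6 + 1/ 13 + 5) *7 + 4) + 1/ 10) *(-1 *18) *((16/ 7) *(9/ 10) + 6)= -5551763328/ 2275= -2440335.53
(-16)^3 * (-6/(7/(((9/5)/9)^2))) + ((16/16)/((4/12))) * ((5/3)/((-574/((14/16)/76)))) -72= 597074581/8724800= 68.43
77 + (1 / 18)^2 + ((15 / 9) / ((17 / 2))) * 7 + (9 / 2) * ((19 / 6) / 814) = 351476591 / 4483512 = 78.39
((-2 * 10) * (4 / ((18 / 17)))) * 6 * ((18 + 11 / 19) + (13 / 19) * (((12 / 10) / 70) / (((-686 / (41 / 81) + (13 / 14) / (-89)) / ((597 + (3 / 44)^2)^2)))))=-16234049618976444313 / 2311192438158120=-7024.10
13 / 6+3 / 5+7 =293 / 30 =9.77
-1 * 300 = -300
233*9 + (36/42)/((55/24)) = 807489/385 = 2097.37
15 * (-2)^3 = -120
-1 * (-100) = 100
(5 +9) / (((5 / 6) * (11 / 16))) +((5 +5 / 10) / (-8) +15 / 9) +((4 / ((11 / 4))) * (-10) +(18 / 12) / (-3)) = 27377 / 2640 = 10.37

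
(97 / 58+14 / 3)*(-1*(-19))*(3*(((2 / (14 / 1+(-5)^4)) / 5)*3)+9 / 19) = 3565999 / 61770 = 57.73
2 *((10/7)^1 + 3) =62/7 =8.86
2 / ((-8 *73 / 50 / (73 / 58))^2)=625 / 26912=0.02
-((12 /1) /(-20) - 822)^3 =69578670897 /125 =556629367.18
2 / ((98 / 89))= 89 / 49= 1.82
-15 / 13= -1.15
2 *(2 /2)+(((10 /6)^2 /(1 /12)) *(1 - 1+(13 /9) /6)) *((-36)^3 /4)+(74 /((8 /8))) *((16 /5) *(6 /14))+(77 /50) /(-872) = -28535136699 /305200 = -93496.52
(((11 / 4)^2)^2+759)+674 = 381489 / 256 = 1490.19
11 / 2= 5.50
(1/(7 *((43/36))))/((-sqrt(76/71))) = -18 *sqrt(1349)/5719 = -0.12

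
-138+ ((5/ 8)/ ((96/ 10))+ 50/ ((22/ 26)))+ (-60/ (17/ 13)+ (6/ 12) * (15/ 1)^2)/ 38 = -105179111/ 1364352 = -77.09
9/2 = 4.50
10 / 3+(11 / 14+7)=467 / 42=11.12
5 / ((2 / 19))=95 / 2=47.50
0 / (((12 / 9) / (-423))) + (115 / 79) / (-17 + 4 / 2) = -23 / 237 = -0.10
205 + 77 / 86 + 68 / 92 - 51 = 307845 / 1978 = 155.63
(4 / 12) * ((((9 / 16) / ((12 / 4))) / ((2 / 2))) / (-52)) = -1 / 832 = -0.00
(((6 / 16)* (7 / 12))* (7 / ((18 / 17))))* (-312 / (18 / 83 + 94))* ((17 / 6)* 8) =-898807 / 8280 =-108.55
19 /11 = 1.73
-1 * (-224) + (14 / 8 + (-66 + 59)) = 875 / 4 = 218.75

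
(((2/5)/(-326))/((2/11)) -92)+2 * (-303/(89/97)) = -109162079/145070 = -752.48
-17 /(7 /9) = -153 /7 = -21.86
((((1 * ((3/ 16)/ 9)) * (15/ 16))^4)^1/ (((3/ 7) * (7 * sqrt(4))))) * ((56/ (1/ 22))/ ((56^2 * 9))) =6875/ 6493990551552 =0.00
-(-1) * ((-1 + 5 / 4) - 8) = -31 / 4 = -7.75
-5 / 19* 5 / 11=-0.12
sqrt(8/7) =2 *sqrt(14)/7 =1.07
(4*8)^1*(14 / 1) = 448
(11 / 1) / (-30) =-11 / 30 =-0.37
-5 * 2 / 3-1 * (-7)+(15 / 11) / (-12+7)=3.39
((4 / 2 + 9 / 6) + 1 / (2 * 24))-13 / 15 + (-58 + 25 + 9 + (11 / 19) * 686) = 1713703 / 4560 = 375.81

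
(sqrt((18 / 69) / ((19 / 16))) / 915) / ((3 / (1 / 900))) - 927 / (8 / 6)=-2781 / 4+ sqrt(2622) / 269902125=-695.25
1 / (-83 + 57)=-1 / 26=-0.04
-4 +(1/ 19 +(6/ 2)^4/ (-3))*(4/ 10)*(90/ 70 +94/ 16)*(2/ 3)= -55.46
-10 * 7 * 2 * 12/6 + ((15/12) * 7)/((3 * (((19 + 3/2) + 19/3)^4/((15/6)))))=-26875928290/95985463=-280.00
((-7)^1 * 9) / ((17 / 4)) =-252 / 17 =-14.82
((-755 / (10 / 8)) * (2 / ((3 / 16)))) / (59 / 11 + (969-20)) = -106304 / 15747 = -6.75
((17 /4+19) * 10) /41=465 /82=5.67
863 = 863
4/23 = 0.17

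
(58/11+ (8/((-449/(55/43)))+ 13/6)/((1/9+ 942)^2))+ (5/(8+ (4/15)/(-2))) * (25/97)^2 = 45049644791591065042/8476025067432457667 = 5.31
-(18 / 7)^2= -6.61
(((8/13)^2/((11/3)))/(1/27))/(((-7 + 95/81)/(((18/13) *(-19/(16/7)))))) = 5.51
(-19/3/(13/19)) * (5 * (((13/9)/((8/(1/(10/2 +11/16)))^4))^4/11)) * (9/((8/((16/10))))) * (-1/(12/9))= 0.00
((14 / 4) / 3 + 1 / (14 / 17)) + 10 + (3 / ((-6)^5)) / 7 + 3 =279071 / 18144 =15.38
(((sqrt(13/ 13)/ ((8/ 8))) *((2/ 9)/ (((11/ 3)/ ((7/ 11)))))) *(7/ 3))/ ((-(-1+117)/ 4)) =-98/ 31581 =-0.00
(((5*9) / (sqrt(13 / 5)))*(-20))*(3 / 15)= -180*sqrt(65) / 13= -111.63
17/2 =8.50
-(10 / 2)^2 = -25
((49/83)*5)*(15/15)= 245/83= 2.95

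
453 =453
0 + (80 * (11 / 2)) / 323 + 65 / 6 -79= -129467 / 1938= -66.80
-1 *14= -14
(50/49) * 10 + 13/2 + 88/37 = 69193/3626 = 19.08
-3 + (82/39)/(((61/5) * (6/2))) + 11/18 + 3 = 3181/4758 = 0.67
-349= -349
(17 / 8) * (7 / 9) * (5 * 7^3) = 2834.51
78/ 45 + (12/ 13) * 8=1778/ 195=9.12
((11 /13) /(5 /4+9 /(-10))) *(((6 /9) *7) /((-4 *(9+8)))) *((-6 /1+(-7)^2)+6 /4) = -4895 /663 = -7.38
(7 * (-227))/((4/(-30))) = 23835/2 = 11917.50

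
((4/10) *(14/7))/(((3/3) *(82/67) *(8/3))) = 0.25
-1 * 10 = -10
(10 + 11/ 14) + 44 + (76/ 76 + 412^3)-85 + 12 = 979083151/ 14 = 69934510.79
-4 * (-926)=3704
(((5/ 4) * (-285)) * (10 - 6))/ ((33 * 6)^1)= -475/ 66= -7.20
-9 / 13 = -0.69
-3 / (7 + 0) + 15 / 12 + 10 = 303 / 28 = 10.82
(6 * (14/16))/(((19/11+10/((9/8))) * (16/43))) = 89397/67264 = 1.33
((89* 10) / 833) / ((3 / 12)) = 3560 / 833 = 4.27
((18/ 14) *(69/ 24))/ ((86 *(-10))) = -207/ 48160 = -0.00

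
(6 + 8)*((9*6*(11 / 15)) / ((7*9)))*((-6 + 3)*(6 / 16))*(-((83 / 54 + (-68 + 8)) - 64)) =-1212.38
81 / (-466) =-0.17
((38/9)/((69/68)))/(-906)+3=842647/281313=3.00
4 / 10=2 / 5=0.40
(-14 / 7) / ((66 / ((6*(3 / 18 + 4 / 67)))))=-91 / 2211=-0.04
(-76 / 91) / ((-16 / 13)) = 19 / 28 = 0.68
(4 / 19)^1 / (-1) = -4 / 19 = -0.21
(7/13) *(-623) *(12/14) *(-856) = 3199728/13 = 246132.92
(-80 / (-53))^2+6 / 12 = 15609 / 5618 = 2.78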